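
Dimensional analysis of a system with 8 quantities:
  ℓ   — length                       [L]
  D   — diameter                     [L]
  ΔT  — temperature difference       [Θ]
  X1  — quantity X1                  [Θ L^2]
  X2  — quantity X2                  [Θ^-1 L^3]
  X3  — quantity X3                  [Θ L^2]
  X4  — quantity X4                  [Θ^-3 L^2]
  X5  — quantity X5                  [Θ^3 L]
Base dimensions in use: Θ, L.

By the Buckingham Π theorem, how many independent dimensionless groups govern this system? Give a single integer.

Write exponents as rows Θ,L / cols ℓ,D,ΔT,X1,X2,X3,X4,X5:
  Θ: [ 0  0  1  1 -1  1 -3  3]
  L: [ 1  1  0  2  3  2  2  1]
RREF → pivots at {ℓ,ΔT} ⇒ r = 2
n=8, r=2 ⇒ 6 dimensionless groups

6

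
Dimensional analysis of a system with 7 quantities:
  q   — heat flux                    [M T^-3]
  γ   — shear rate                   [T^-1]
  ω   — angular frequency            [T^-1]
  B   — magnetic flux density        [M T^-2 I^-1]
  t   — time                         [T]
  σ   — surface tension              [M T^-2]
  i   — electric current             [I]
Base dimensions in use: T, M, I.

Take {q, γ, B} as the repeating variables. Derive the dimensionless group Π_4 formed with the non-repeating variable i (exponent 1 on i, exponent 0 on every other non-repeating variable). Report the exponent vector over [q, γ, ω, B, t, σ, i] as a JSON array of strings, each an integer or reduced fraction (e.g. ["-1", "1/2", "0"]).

["-1", "1", "0", "1", "0", "0", "1"]

Dimensional matrix (T×M×I by q×γ×ω×B×t×σ×i):
  T: [-3 -1 -1 -2  1 -2  0]
  M: [ 1  0  0  1  0  1  0]
  I: [ 0  0  0 -1  0  0  1]
Row reduction gives pivot columns q,γ,B; rank = 3
Pivot set = {q,γ,B}, free = {ω,t,σ,i}
RREF:
  r0: [   1    0    0    0    0    1    1]
  r1: [   0    1    1    0   -1   -1   -1]
  r2: [   0    0    0    1    0    0   -1]
Fix exponent of i at 1, ω at 0, t at 0, σ at 0; solve each RREF row for its pivot's exponent:
  r0: exp(q) + (1)·1 = 0 ⇒ exp(q) = -1
  r1: exp(γ) + (-1)·1 = 0 ⇒ exp(γ) = 1
  r2: exp(B) + (-1)·1 = 0 ⇒ exp(B) = 1
Π_4 = q^-1 · γ · B · i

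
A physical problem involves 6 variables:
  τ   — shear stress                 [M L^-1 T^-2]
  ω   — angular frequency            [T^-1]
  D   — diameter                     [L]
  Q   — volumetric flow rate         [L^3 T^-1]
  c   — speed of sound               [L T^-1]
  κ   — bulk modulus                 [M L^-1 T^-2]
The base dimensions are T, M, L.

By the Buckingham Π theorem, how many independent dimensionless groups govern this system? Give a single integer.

3

Dimensional matrix (T×M×L by τ×ω×D×Q×c×κ):
  T: [-2 -1  0 -1 -1 -2]
  M: [ 1  0  0  0  0  1]
  L: [-1  0  1  3  1 -1]
RREF → pivots at {τ,ω,D} ⇒ r = 3
6 vars − rank 3 = 3 Π groups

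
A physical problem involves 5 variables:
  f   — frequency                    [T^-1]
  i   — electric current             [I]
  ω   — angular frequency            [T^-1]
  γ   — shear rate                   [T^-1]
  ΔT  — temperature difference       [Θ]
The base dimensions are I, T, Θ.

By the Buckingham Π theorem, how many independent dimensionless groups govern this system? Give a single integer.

2

Write exponents as rows I,T,Θ / cols f,i,ω,γ,ΔT:
  I: [ 0  1  0  0  0]
  T: [-1  0 -1 -1  0]
  Θ: [ 0  0  0  0  1]
RREF → pivots at {f,i,ΔT} ⇒ r = 3
Π count = n − r = 5 − 3 = 2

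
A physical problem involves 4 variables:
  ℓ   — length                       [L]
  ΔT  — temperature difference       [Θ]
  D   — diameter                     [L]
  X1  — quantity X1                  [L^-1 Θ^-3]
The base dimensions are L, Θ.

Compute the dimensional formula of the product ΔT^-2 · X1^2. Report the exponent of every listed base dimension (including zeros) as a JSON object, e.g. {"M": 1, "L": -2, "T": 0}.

{"L": -2, "Θ": -8}

Write exponents as rows L,Θ / cols ℓ,ΔT,D,X1:
  L: [ 1  0  1 -1]
  Θ: [ 0  1  0 -3]
  [L]: (-2)·0+(2)·-1 = -2
  [Θ]: (-2)·1+(2)·-3 = -8
⇒ L^-2 Θ^-8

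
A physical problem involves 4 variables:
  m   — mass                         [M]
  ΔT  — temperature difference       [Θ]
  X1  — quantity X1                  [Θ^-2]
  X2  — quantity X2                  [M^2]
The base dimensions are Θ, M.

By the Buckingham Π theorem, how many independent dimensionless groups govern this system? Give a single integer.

2

Write exponents as rows Θ,M / cols m,ΔT,X1,X2:
  Θ: [ 0  1 -2  0]
  M: [ 1  0  0  2]
Row reduction gives pivot columns m,ΔT; rank = 2
n=4, r=2 ⇒ 2 dimensionless groups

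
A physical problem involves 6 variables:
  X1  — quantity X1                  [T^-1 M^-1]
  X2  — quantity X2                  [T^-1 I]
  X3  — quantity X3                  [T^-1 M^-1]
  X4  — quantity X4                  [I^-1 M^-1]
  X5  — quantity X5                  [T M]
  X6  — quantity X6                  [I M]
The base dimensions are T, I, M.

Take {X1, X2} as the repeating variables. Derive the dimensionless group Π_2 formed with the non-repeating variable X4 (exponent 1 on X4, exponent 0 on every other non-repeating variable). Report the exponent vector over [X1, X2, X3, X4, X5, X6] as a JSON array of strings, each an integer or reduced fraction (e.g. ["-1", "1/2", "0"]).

["-1", "1", "0", "1", "0", "0"]

Write exponents as rows T,I,M / cols X1,X2,X3,X4,X5,X6:
  T: [-1 -1 -1  0  1  0]
  I: [ 0  1  0 -1  0  1]
  M: [-1  0 -1 -1  1  1]
RREF → pivots at {X1,X2} ⇒ r = 2
Pivot set = {X1,X2}, free = {X3,X4,X5,X6}
RREF:
  r0: [   1    0    1    1   -1   -1]
  r1: [   0    1    0   -1    0    1]
  r2: [   0    0    0    0    0    0]
Fix exponent of X4 at 1, X3 at 0, X5 at 0, X6 at 0; solve each RREF row for its pivot's exponent:
  r0: exp(X1) + (1)·1 = 0 ⇒ exp(X1) = -1
  r1: exp(X2) + (-1)·1 = 0 ⇒ exp(X2) = 1
Π_2 = X1^-1 · X2 · X4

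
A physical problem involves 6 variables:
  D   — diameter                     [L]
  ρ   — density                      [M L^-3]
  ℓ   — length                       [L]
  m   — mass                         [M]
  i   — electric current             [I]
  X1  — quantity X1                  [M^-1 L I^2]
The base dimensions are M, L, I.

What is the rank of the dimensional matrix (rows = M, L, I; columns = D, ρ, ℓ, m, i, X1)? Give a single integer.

Exponent matrix [M,L,I] × [D,ρ,ℓ,m,i,X1]:
  M: [ 0  1  0  1  0 -1]
  L: [ 1 -3  1  0  0  1]
  I: [ 0  0  0  0  1  2]
RREF → pivots at {D,ρ,i} ⇒ r = 3

3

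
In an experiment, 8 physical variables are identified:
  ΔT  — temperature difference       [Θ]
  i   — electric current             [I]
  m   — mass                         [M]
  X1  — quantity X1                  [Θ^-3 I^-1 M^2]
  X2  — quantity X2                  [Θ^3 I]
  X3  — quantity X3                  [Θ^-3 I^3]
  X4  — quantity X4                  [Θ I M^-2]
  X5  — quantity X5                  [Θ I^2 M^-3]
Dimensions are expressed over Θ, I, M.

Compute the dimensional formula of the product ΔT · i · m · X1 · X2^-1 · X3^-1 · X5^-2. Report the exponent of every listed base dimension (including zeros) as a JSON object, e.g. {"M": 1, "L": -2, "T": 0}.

Exponent matrix [Θ,I,M] × [ΔT,i,m,X1,X2,X3,X4,X5]:
  Θ: [ 1  0  0 -3  3 -3  1  1]
  I: [ 0  1  0 -1  1  3  1  2]
  M: [ 0  0  1  2  0  0 -2 -3]
  [Θ]: (1)·1+(1)·0+(1)·0+(1)·-3+(-1)·3+(-1)·-3+(-2)·1 = -4
  [I]: (1)·0+(1)·1+(1)·0+(1)·-1+(-1)·1+(-1)·3+(-2)·2 = -8
  [M]: (1)·0+(1)·0+(1)·1+(1)·2+(-1)·0+(-1)·0+(-2)·-3 = 9
⇒ Θ^-4 I^-8 M^9

{"Θ": -4, "I": -8, "M": 9}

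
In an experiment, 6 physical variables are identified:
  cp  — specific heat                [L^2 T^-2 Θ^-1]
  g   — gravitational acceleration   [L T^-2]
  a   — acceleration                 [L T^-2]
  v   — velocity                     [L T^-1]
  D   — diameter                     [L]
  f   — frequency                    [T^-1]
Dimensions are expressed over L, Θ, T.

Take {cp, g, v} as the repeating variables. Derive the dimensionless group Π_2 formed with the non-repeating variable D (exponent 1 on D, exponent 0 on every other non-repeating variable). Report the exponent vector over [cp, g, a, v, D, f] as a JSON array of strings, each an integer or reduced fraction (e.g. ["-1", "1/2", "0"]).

["0", "1", "0", "-2", "1", "0"]

Write exponents as rows L,Θ,T / cols cp,g,a,v,D,f:
  L: [ 2  1  1  1  1  0]
  Θ: [-1  0  0  0  0  0]
  T: [-2 -2 -2 -1  0 -1]
Row reduction gives pivot columns cp,g,v; rank = 3
Repeat: cp,g,v; free: a,D,f
RREF:
  r0: [   1    0    0    0    0    0]
  r1: [   0    1    1    0   -1    1]
  r2: [   0    0    0    1    2   -1]
Fix exponent of D at 1, a at 0, f at 0; solve each RREF row for its pivot's exponent:
  r0: exp(cp) + (0)·1 = 0 ⇒ exp(cp) = 0
  r1: exp(g) + (-1)·1 = 0 ⇒ exp(g) = 1
  r2: exp(v) + (2)·1 = 0 ⇒ exp(v) = -2
Π_2 = g · v^-2 · D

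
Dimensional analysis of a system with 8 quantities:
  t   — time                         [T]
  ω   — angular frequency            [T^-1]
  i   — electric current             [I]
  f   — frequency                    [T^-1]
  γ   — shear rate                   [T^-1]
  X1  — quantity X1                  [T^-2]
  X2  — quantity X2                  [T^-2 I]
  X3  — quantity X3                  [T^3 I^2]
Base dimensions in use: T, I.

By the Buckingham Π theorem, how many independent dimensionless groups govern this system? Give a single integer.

6

Exponent matrix [T,I] × [t,ω,i,f,γ,X1,X2,X3]:
  T: [ 1 -1  0 -1 -1 -2 -2  3]
  I: [ 0  0  1  0  0  0  1  2]
Echelon form has 2 nonzero rows (pivots: t,i)
n=8, r=2 ⇒ 6 dimensionless groups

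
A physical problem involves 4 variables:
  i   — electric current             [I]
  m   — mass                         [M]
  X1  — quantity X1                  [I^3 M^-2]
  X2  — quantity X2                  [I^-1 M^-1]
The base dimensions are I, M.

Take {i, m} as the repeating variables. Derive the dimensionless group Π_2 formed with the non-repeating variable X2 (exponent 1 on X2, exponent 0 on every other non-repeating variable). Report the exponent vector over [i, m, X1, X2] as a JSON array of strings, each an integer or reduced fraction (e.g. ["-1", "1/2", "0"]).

["1", "1", "0", "1"]

Write exponents as rows I,M / cols i,m,X1,X2:
  I: [ 1  0  3 -1]
  M: [ 0  1 -2 -1]
Echelon form has 2 nonzero rows (pivots: i,m)
Repeat: i,m; free: X1,X2
RREF:
  r0: [   1    0    3   -1]
  r1: [   0    1   -2   -1]
Fix exponent of X2 at 1, X1 at 0; solve each RREF row for its pivot's exponent:
  r0: exp(i) + (-1)·1 = 0 ⇒ exp(i) = 1
  r1: exp(m) + (-1)·1 = 0 ⇒ exp(m) = 1
Π_2 = i · m · X2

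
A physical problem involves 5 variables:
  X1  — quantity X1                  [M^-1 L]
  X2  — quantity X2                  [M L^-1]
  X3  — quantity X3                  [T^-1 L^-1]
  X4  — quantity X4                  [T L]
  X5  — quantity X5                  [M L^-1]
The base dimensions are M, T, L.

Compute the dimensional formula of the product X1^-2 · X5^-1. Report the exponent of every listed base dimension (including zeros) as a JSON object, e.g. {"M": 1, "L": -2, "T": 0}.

{"M": 1, "T": 0, "L": -1}

Exponent matrix [M,T,L] × [X1,X2,X3,X4,X5]:
  M: [-1  1  0  0  1]
  T: [ 0  0 -1  1  0]
  L: [ 1 -1 -1  1 -1]
  [M]: (-2)·-1+(-1)·1 = 1
  [T]: (-2)·0+(-1)·0 = 0
  [L]: (-2)·1+(-1)·-1 = -1
⇒ M L^-1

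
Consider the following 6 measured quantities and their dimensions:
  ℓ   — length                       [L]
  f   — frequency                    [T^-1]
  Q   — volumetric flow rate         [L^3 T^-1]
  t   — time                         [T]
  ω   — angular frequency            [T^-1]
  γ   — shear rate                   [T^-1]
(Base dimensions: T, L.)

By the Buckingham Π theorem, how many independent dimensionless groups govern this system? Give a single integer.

4

Write exponents as rows T,L / cols ℓ,f,Q,t,ω,γ:
  T: [ 0 -1 -1  1 -1 -1]
  L: [ 1  0  3  0  0  0]
Row reduction gives pivot columns ℓ,f; rank = 2
6 vars − rank 2 = 4 Π groups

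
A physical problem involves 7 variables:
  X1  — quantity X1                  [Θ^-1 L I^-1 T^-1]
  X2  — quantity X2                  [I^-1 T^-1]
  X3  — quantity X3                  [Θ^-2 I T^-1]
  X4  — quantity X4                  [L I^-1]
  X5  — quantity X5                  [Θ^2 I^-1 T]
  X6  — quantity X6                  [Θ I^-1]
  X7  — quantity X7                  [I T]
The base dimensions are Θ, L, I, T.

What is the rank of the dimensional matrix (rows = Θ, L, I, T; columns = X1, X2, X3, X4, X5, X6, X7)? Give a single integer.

3

Exponent matrix [Θ,L,I,T] × [X1,X2,X3,X4,X5,X6,X7]:
  Θ: [-1  0 -2  0  2  1  0]
  L: [ 1  0  0  1  0  0  0]
  I: [-1 -1  1 -1 -1 -1  1]
  T: [-1 -1 -1  0  1  0  1]
Row reduction gives pivot columns X1,X2,X3; rank = 3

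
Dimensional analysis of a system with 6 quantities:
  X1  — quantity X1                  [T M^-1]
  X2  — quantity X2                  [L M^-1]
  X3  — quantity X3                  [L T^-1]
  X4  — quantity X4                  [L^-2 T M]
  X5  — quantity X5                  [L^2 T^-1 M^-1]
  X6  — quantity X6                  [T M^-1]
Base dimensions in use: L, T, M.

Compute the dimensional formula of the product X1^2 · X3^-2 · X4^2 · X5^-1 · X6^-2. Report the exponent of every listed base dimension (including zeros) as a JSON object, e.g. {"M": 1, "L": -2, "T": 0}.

Dimensional matrix (L×T×M by X1×X2×X3×X4×X5×X6):
  L: [ 0  1  1 -2  2  0]
  T: [ 1  0 -1  1 -1  1]
  M: [-1 -1  0  1 -1 -1]
  [L]: (2)·0+(-2)·1+(2)·-2+(-1)·2+(-2)·0 = -8
  [T]: (2)·1+(-2)·-1+(2)·1+(-1)·-1+(-2)·1 = 5
  [M]: (2)·-1+(-2)·0+(2)·1+(-1)·-1+(-2)·-1 = 3
⇒ L^-8 T^5 M^3

{"L": -8, "T": 5, "M": 3}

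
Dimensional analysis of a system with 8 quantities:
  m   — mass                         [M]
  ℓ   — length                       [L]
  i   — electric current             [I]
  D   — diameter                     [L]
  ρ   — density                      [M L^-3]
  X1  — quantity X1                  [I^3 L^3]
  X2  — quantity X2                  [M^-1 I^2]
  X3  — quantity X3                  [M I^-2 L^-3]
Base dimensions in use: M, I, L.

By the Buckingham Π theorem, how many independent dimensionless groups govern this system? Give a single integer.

5

Exponent matrix [M,I,L] × [m,ℓ,i,D,ρ,X1,X2,X3]:
  M: [ 1  0  0  0  1  0 -1  1]
  I: [ 0  0  1  0  0  3  2 -2]
  L: [ 0  1  0  1 -3  3  0 -3]
Row reduction gives pivot columns m,ℓ,i; rank = 3
Π count = n − r = 8 − 3 = 5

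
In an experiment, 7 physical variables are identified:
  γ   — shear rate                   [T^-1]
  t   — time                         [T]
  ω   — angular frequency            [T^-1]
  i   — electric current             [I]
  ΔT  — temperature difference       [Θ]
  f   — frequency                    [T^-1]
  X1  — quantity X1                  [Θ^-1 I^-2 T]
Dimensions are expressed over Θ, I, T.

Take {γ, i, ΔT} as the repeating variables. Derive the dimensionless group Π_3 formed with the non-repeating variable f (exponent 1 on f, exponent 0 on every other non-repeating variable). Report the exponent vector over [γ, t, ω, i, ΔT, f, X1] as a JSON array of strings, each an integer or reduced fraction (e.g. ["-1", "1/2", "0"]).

["-1", "0", "0", "0", "0", "1", "0"]

Exponent matrix [Θ,I,T] × [γ,t,ω,i,ΔT,f,X1]:
  Θ: [ 0  0  0  0  1  0 -1]
  I: [ 0  0  0  1  0  0 -2]
  T: [-1  1 -1  0  0 -1  1]
RREF → pivots at {γ,i,ΔT} ⇒ r = 3
Pivot set = {γ,i,ΔT}, free = {t,ω,f,X1}
RREF:
  r0: [   1   -1    1    0    0    1   -1]
  r1: [   0    0    0    1    0    0   -2]
  r2: [   0    0    0    0    1    0   -1]
Fix exponent of f at 1, t at 0, ω at 0, X1 at 0; solve each RREF row for its pivot's exponent:
  r0: exp(γ) + (1)·1 = 0 ⇒ exp(γ) = -1
  r1: exp(i) + (0)·1 = 0 ⇒ exp(i) = 0
  r2: exp(ΔT) + (0)·1 = 0 ⇒ exp(ΔT) = 0
Π_3 = γ^-1 · f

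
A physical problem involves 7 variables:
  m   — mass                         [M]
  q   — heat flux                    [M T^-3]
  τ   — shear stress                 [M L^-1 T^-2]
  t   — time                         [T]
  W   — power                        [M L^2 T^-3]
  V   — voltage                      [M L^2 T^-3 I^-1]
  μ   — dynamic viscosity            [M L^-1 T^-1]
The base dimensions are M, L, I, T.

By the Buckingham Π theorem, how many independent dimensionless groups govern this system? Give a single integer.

Write exponents as rows M,L,I,T / cols m,q,τ,t,W,V,μ:
  M: [ 1  1  1  0  1  1  1]
  L: [ 0  0 -1  0  2  2 -1]
  I: [ 0  0  0  0  0 -1  0]
  T: [ 0 -3 -2  1 -3 -3 -1]
Row reduction gives pivot columns m,q,τ,V; rank = 4
n=7, r=4 ⇒ 3 dimensionless groups

3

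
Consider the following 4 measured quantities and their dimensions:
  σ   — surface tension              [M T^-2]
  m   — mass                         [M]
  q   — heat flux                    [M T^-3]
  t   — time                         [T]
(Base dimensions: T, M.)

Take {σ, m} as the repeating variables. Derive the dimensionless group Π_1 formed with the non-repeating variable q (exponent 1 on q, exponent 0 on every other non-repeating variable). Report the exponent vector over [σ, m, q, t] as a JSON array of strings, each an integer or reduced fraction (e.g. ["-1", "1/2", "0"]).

Write exponents as rows T,M / cols σ,m,q,t:
  T: [-2  0 -3  1]
  M: [ 1  1  1  0]
Echelon form has 2 nonzero rows (pivots: σ,m)
Pivot set = {σ,m}, free = {q,t}
RREF:
  r0: [   1    0  3/2 -1/2]
  r1: [   0    1 -1/2  1/2]
Fix exponent of q at 1, t at 0; solve each RREF row for its pivot's exponent:
  r0: exp(σ) + (3/2)·1 = 0 ⇒ exp(σ) = -3/2
  r1: exp(m) + (-1/2)·1 = 0 ⇒ exp(m) = 1/2
Π_1 = σ^(-3/2) · m^(1/2) · q

["-3/2", "1/2", "1", "0"]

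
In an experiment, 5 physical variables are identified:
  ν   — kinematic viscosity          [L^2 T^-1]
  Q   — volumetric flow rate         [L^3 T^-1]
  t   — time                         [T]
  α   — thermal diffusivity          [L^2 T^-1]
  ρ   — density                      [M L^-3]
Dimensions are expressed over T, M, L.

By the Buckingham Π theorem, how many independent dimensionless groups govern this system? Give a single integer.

2

Dimensional matrix (T×M×L by ν×Q×t×α×ρ):
  T: [-1 -1  1 -1  0]
  M: [ 0  0  0  0  1]
  L: [ 2  3  0  2 -3]
Row reduction gives pivot columns ν,Q,ρ; rank = 3
n=5, r=3 ⇒ 2 dimensionless groups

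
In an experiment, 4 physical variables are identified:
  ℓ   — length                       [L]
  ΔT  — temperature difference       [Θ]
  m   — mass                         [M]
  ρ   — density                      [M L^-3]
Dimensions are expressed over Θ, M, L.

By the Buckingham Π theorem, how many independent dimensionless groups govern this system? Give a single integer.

Write exponents as rows Θ,M,L / cols ℓ,ΔT,m,ρ:
  Θ: [ 0  1  0  0]
  M: [ 0  0  1  1]
  L: [ 1  0  0 -3]
RREF → pivots at {ℓ,ΔT,m} ⇒ r = 3
4 vars − rank 3 = 1 Π group

1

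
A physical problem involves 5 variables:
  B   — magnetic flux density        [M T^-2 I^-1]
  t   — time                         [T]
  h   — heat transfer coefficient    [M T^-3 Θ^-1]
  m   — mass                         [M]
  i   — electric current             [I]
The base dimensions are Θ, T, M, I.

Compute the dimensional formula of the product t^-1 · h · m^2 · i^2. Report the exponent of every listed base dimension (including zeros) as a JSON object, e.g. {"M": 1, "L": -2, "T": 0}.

Dimensional matrix (Θ×T×M×I by B×t×h×m×i):
  Θ: [ 0  0 -1  0  0]
  T: [-2  1 -3  0  0]
  M: [ 1  0  1  1  0]
  I: [-1  0  0  0  1]
  [Θ]: (-1)·0+(1)·-1+(2)·0+(2)·0 = -1
  [T]: (-1)·1+(1)·-3+(2)·0+(2)·0 = -4
  [M]: (-1)·0+(1)·1+(2)·1+(2)·0 = 3
  [I]: (-1)·0+(1)·0+(2)·0+(2)·1 = 2
⇒ Θ^-1 T^-4 M^3 I^2

{"Θ": -1, "T": -4, "M": 3, "I": 2}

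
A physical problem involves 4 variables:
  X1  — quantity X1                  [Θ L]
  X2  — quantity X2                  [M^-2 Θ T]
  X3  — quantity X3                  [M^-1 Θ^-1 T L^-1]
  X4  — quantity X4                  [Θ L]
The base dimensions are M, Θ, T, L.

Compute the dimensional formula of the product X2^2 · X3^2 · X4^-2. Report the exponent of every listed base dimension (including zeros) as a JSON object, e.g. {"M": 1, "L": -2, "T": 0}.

Dimensional matrix (M×Θ×T×L by X1×X2×X3×X4):
  M: [ 0 -2 -1  0]
  Θ: [ 1  1 -1  1]
  T: [ 0  1  1  0]
  L: [ 1  0 -1  1]
  [M]: (2)·-2+(2)·-1+(-2)·0 = -6
  [Θ]: (2)·1+(2)·-1+(-2)·1 = -2
  [T]: (2)·1+(2)·1+(-2)·0 = 4
  [L]: (2)·0+(2)·-1+(-2)·1 = -4
⇒ M^-6 Θ^-2 T^4 L^-4

{"M": -6, "Θ": -2, "T": 4, "L": -4}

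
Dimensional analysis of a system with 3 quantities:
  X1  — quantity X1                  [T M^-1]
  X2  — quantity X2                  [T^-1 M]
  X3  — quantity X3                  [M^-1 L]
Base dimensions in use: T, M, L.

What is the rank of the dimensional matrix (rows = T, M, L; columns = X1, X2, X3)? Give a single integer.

2

Exponent matrix [T,M,L] × [X1,X2,X3]:
  T: [ 1 -1  0]
  M: [-1  1 -1]
  L: [ 0  0  1]
Echelon form has 2 nonzero rows (pivots: X1,X3)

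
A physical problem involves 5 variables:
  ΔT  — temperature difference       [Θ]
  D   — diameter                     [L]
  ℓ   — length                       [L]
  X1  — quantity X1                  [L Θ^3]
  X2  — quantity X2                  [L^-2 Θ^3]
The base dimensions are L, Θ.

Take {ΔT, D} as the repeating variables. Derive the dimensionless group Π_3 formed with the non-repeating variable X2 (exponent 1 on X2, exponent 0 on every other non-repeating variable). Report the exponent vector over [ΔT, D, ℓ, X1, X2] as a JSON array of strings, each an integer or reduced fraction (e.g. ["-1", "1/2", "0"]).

Dimensional matrix (L×Θ by ΔT×D×ℓ×X1×X2):
  L: [ 0  1  1  1 -2]
  Θ: [ 1  0  0  3  3]
RREF → pivots at {ΔT,D} ⇒ r = 2
Repeat: ΔT,D; free: ℓ,X1,X2
RREF:
  r0: [   1    0    0    3    3]
  r1: [   0    1    1    1   -2]
Fix exponent of X2 at 1, ℓ at 0, X1 at 0; solve each RREF row for its pivot's exponent:
  r0: exp(ΔT) + (3)·1 = 0 ⇒ exp(ΔT) = -3
  r1: exp(D) + (-2)·1 = 0 ⇒ exp(D) = 2
Π_3 = ΔT^-3 · D^2 · X2

["-3", "2", "0", "0", "1"]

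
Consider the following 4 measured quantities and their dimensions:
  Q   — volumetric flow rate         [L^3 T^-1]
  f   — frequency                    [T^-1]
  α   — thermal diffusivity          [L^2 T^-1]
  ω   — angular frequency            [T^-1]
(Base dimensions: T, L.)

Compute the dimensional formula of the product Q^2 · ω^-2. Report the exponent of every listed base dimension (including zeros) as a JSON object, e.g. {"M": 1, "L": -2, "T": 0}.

{"T": 0, "L": 6}

Write exponents as rows T,L / cols Q,f,α,ω:
  T: [-1 -1 -1 -1]
  L: [ 3  0  2  0]
  [T]: (2)·-1+(-2)·-1 = 0
  [L]: (2)·3+(-2)·0 = 6
⇒ L^6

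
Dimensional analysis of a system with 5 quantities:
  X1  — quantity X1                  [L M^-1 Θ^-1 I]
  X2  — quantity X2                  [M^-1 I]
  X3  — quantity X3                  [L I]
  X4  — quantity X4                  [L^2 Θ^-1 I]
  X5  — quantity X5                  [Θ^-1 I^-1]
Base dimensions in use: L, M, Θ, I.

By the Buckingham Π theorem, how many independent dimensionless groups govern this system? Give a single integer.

Exponent matrix [L,M,Θ,I] × [X1,X2,X3,X4,X5]:
  L: [ 1  0  1  2  0]
  M: [-1 -1  0  0  0]
  Θ: [-1  0  0 -1 -1]
  I: [ 1  1  1  1 -1]
RREF → pivots at {X1,X2,X3} ⇒ r = 3
n=5, r=3 ⇒ 2 dimensionless groups

2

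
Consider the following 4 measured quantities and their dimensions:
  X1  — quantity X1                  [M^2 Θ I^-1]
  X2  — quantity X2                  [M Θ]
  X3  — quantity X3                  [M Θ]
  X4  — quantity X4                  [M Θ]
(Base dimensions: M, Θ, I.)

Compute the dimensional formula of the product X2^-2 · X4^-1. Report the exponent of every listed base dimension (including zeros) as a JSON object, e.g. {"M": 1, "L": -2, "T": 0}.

{"M": -3, "Θ": -3, "I": 0}

Dimensional matrix (M×Θ×I by X1×X2×X3×X4):
  M: [ 2  1  1  1]
  Θ: [ 1  1  1  1]
  I: [-1  0  0  0]
  [M]: (-2)·1+(-1)·1 = -3
  [Θ]: (-2)·1+(-1)·1 = -3
  [I]: (-2)·0+(-1)·0 = 0
⇒ M^-3 Θ^-3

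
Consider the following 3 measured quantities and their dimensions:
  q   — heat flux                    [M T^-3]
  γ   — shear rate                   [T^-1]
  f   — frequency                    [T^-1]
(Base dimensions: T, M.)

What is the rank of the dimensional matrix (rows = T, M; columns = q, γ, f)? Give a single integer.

2

Exponent matrix [T,M] × [q,γ,f]:
  T: [-3 -1 -1]
  M: [ 1  0  0]
RREF → pivots at {q,γ} ⇒ r = 2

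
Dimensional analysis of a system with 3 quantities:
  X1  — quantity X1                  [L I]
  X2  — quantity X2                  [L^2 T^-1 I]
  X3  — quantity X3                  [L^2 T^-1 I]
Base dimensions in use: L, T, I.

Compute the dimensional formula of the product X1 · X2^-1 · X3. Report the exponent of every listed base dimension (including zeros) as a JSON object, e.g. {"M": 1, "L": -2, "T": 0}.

Write exponents as rows L,T,I / cols X1,X2,X3:
  L: [ 1  2  2]
  T: [ 0 -1 -1]
  I: [ 1  1  1]
  [L]: (1)·1+(-1)·2+(1)·2 = 1
  [T]: (1)·0+(-1)·-1+(1)·-1 = 0
  [I]: (1)·1+(-1)·1+(1)·1 = 1
⇒ L I

{"L": 1, "T": 0, "I": 1}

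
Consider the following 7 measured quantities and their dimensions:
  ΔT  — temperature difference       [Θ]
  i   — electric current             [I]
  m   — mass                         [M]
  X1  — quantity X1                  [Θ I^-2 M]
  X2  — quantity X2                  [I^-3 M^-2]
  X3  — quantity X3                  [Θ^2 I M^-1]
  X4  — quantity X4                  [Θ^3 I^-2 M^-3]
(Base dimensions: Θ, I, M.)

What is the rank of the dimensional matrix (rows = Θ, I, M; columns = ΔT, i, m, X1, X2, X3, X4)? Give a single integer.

Exponent matrix [Θ,I,M] × [ΔT,i,m,X1,X2,X3,X4]:
  Θ: [ 1  0  0  1  0  2  3]
  I: [ 0  1  0 -2 -3  1 -2]
  M: [ 0  0  1  1 -2 -1 -3]
RREF → pivots at {ΔT,i,m} ⇒ r = 3

3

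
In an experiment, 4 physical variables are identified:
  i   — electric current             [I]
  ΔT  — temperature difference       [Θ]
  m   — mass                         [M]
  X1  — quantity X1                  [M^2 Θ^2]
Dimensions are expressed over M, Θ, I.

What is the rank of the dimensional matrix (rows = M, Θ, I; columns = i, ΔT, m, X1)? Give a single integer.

Write exponents as rows M,Θ,I / cols i,ΔT,m,X1:
  M: [ 0  0  1  2]
  Θ: [ 0  1  0  2]
  I: [ 1  0  0  0]
Row reduction gives pivot columns i,ΔT,m; rank = 3

3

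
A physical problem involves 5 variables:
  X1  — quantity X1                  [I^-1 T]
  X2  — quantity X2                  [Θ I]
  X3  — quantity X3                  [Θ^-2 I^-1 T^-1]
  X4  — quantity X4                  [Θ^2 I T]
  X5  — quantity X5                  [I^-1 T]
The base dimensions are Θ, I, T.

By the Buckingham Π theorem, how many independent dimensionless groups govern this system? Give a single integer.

3

Write exponents as rows Θ,I,T / cols X1,X2,X3,X4,X5:
  Θ: [ 0  1 -2  2  0]
  I: [-1  1 -1  1 -1]
  T: [ 1  0 -1  1  1]
RREF → pivots at {X1,X2} ⇒ r = 2
Π count = n − r = 5 − 2 = 3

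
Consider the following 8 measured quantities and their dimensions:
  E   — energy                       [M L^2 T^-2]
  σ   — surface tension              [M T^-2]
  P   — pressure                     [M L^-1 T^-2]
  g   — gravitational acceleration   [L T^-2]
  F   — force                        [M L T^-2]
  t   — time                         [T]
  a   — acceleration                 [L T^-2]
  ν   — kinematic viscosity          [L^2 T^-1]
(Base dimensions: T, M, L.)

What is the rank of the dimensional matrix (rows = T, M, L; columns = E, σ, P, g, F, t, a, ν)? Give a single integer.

3

Exponent matrix [T,M,L] × [E,σ,P,g,F,t,a,ν]:
  T: [-2 -2 -2 -2 -2  1 -2 -1]
  M: [ 1  1  1  0  1  0  0  0]
  L: [ 2  0 -1  1  1  0  1  2]
Row reduction gives pivot columns E,σ,g; rank = 3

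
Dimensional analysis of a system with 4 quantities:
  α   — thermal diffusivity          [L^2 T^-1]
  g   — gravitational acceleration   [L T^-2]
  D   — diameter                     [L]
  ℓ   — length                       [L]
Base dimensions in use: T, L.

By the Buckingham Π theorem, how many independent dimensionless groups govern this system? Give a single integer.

Exponent matrix [T,L] × [α,g,D,ℓ]:
  T: [-1 -2  0  0]
  L: [ 2  1  1  1]
Row reduction gives pivot columns α,g; rank = 2
4 vars − rank 2 = 2 Π groups

2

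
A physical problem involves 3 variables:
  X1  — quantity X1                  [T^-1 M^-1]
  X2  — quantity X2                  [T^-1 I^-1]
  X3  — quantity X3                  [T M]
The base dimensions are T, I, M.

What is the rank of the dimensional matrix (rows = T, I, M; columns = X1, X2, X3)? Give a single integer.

Write exponents as rows T,I,M / cols X1,X2,X3:
  T: [-1 -1  1]
  I: [ 0 -1  0]
  M: [-1  0  1]
RREF → pivots at {X1,X2} ⇒ r = 2

2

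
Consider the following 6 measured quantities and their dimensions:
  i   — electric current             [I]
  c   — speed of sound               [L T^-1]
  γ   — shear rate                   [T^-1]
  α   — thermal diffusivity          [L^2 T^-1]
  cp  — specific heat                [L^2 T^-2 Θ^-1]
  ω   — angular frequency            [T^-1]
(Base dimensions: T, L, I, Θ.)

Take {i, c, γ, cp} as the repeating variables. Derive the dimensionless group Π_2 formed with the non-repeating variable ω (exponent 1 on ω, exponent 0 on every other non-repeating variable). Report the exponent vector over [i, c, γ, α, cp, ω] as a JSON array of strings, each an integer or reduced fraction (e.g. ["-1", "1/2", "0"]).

["0", "0", "-1", "0", "0", "1"]

Exponent matrix [T,L,I,Θ] × [i,c,γ,α,cp,ω]:
  T: [ 0 -1 -1 -1 -2 -1]
  L: [ 0  1  0  2  2  0]
  I: [ 1  0  0  0  0  0]
  Θ: [ 0  0  0  0 -1  0]
Row reduction gives pivot columns i,c,γ,cp; rank = 4
Repeat: i,c,γ,cp; free: α,ω
RREF:
  r0: [   1    0    0    0    0    0]
  r1: [   0    1    0    2    0    0]
  r2: [   0    0    1   -1    0    1]
  r3: [   0    0    0    0    1    0]
Fix exponent of ω at 1, α at 0; solve each RREF row for its pivot's exponent:
  r0: exp(i) + (0)·1 = 0 ⇒ exp(i) = 0
  r1: exp(c) + (0)·1 = 0 ⇒ exp(c) = 0
  r2: exp(γ) + (1)·1 = 0 ⇒ exp(γ) = -1
  r3: exp(cp) + (0)·1 = 0 ⇒ exp(cp) = 0
Π_2 = γ^-1 · ω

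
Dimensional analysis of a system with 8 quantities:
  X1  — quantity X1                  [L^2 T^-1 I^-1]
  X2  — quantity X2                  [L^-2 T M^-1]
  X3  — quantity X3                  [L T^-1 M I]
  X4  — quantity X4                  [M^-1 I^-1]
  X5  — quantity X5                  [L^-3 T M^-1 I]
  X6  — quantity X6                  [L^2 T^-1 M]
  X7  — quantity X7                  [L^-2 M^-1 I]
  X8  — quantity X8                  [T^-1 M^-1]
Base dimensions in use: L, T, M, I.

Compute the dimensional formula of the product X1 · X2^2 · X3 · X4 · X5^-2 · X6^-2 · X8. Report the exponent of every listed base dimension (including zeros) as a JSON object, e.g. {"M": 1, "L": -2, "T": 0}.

Write exponents as rows L,T,M,I / cols X1,X2,X3,X4,X5,X6,X7,X8:
  L: [ 2 -2  1  0 -3  2 -2  0]
  T: [-1  1 -1  0  1 -1  0 -1]
  M: [ 0 -1  1 -1 -1  1 -1 -1]
  I: [-1  0  1 -1  1  0  1  0]
  [L]: (1)·2+(2)·-2+(1)·1+(1)·0+(-2)·-3+(-2)·2+(1)·0 = 1
  [T]: (1)·-1+(2)·1+(1)·-1+(1)·0+(-2)·1+(-2)·-1+(1)·-1 = -1
  [M]: (1)·0+(2)·-1+(1)·1+(1)·-1+(-2)·-1+(-2)·1+(1)·-1 = -3
  [I]: (1)·-1+(2)·0+(1)·1+(1)·-1+(-2)·1+(-2)·0+(1)·0 = -3
⇒ L T^-1 M^-3 I^-3

{"L": 1, "T": -1, "M": -3, "I": -3}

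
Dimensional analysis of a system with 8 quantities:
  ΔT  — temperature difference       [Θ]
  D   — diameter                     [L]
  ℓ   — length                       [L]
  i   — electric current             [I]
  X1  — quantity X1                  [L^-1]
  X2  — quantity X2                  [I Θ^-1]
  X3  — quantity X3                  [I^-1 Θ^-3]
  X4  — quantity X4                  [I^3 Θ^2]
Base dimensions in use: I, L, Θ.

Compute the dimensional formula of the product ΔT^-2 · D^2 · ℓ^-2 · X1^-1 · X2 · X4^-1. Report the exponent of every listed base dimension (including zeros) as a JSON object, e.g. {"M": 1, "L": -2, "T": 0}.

{"I": -2, "L": 1, "Θ": -5}

Write exponents as rows I,L,Θ / cols ΔT,D,ℓ,i,X1,X2,X3,X4:
  I: [ 0  0  0  1  0  1 -1  3]
  L: [ 0  1  1  0 -1  0  0  0]
  Θ: [ 1  0  0  0  0 -1 -3  2]
  [I]: (-2)·0+(2)·0+(-2)·0+(-1)·0+(1)·1+(-1)·3 = -2
  [L]: (-2)·0+(2)·1+(-2)·1+(-1)·-1+(1)·0+(-1)·0 = 1
  [Θ]: (-2)·1+(2)·0+(-2)·0+(-1)·0+(1)·-1+(-1)·2 = -5
⇒ I^-2 L Θ^-5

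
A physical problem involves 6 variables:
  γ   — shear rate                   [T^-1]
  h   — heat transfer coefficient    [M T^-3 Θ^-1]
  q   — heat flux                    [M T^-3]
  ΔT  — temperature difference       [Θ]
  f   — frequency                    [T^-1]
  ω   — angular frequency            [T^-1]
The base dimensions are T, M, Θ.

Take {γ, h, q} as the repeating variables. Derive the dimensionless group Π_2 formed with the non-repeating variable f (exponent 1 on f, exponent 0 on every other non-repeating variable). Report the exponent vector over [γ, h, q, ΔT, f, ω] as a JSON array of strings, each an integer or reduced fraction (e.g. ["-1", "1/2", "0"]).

Dimensional matrix (T×M×Θ by γ×h×q×ΔT×f×ω):
  T: [-1 -3 -3  0 -1 -1]
  M: [ 0  1  1  0  0  0]
  Θ: [ 0 -1  0  1  0  0]
RREF → pivots at {γ,h,q} ⇒ r = 3
Repeat: γ,h,q; free: ΔT,f,ω
RREF:
  r0: [   1    0    0    0    1    1]
  r1: [   0    1    0   -1    0    0]
  r2: [   0    0    1    1    0    0]
Fix exponent of f at 1, ΔT at 0, ω at 0; solve each RREF row for its pivot's exponent:
  r0: exp(γ) + (1)·1 = 0 ⇒ exp(γ) = -1
  r1: exp(h) + (0)·1 = 0 ⇒ exp(h) = 0
  r2: exp(q) + (0)·1 = 0 ⇒ exp(q) = 0
Π_2 = γ^-1 · f

["-1", "0", "0", "0", "1", "0"]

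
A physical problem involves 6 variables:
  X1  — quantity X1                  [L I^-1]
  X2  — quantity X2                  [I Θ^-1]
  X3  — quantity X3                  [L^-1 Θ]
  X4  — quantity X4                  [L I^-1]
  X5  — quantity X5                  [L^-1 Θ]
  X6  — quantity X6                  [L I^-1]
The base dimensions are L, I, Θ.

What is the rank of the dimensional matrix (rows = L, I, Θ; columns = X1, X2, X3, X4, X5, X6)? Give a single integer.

Exponent matrix [L,I,Θ] × [X1,X2,X3,X4,X5,X6]:
  L: [ 1  0 -1  1 -1  1]
  I: [-1  1  0 -1  0 -1]
  Θ: [ 0 -1  1  0  1  0]
Row reduction gives pivot columns X1,X2; rank = 2

2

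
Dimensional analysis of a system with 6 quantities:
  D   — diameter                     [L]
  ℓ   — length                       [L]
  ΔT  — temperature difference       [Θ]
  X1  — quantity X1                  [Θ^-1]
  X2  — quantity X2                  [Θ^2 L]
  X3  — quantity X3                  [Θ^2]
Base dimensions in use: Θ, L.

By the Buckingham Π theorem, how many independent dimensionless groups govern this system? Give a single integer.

4

Write exponents as rows Θ,L / cols D,ℓ,ΔT,X1,X2,X3:
  Θ: [ 0  0  1 -1  2  2]
  L: [ 1  1  0  0  1  0]
Row reduction gives pivot columns D,ΔT; rank = 2
Π count = n − r = 6 − 2 = 4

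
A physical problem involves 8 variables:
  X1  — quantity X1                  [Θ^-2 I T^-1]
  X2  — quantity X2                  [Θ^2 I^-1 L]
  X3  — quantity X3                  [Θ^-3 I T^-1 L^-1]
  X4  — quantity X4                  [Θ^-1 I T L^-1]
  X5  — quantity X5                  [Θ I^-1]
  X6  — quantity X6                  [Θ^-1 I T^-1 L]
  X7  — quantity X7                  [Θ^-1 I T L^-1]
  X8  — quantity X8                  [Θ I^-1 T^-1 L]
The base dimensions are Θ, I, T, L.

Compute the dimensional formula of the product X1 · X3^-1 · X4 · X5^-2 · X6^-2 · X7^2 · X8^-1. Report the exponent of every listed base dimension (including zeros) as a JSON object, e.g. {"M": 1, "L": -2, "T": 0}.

Dimensional matrix (Θ×I×T×L by X1×X2×X3×X4×X5×X6×X7×X8):
  Θ: [-2  2 -3 -1  1 -1 -1  1]
  I: [ 1 -1  1  1 -1  1  1 -1]
  T: [-1  0 -1  1  0 -1  1 -1]
  L: [ 0  1 -1 -1  0  1 -1  1]
  [Θ]: (1)·-2+(-1)·-3+(1)·-1+(-2)·1+(-2)·-1+(2)·-1+(-1)·1 = -3
  [I]: (1)·1+(-1)·1+(1)·1+(-2)·-1+(-2)·1+(2)·1+(-1)·-1 = 4
  [T]: (1)·-1+(-1)·-1+(1)·1+(-2)·0+(-2)·-1+(2)·1+(-1)·-1 = 6
  [L]: (1)·0+(-1)·-1+(1)·-1+(-2)·0+(-2)·1+(2)·-1+(-1)·1 = -5
⇒ Θ^-3 I^4 T^6 L^-5

{"Θ": -3, "I": 4, "T": 6, "L": -5}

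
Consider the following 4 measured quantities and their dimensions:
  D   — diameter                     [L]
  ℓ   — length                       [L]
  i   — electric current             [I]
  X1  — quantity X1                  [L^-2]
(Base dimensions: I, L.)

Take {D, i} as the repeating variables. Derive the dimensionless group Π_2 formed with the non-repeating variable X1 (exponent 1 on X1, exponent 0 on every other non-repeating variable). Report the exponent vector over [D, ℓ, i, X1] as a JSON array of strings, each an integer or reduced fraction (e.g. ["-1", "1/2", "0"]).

["2", "0", "0", "1"]

Dimensional matrix (I×L by D×ℓ×i×X1):
  I: [ 0  0  1  0]
  L: [ 1  1  0 -2]
RREF → pivots at {D,i} ⇒ r = 2
Pivot set = {D,i}, free = {ℓ,X1}
RREF:
  r0: [   1    1    0   -2]
  r1: [   0    0    1    0]
Fix exponent of X1 at 1, ℓ at 0; solve each RREF row for its pivot's exponent:
  r0: exp(D) + (-2)·1 = 0 ⇒ exp(D) = 2
  r1: exp(i) + (0)·1 = 0 ⇒ exp(i) = 0
Π_2 = D^2 · X1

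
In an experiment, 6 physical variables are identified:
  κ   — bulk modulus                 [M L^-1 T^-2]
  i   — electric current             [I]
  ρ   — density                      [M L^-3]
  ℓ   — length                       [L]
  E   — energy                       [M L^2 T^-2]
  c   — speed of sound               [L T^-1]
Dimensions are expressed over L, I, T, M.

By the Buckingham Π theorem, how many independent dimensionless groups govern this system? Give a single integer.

2

Exponent matrix [L,I,T,M] × [κ,i,ρ,ℓ,E,c]:
  L: [-1  0 -3  1  2  1]
  I: [ 0  1  0  0  0  0]
  T: [-2  0  0  0 -2 -1]
  M: [ 1  0  1  0  1  0]
Row reduction gives pivot columns κ,i,ρ,ℓ; rank = 4
6 vars − rank 4 = 2 Π groups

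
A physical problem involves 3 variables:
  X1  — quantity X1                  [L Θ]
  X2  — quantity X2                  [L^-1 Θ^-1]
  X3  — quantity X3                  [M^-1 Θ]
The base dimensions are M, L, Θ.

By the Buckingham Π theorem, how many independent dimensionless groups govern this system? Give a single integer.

Exponent matrix [M,L,Θ] × [X1,X2,X3]:
  M: [ 0  0 -1]
  L: [ 1 -1  0]
  Θ: [ 1 -1  1]
RREF → pivots at {X1,X3} ⇒ r = 2
Π count = n − r = 3 − 2 = 1

1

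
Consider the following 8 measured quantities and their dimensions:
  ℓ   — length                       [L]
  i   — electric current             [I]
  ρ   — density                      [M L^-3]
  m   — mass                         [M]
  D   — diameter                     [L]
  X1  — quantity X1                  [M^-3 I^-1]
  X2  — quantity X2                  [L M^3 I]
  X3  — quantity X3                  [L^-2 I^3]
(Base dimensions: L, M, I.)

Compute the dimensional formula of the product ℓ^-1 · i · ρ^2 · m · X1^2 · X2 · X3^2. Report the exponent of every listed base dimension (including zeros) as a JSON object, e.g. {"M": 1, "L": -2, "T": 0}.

Dimensional matrix (L×M×I by ℓ×i×ρ×m×D×X1×X2×X3):
  L: [ 1  0 -3  0  1  0  1 -2]
  M: [ 0  0  1  1  0 -3  3  0]
  I: [ 0  1  0  0  0 -1  1  3]
  [L]: (-1)·1+(1)·0+(2)·-3+(1)·0+(2)·0+(1)·1+(2)·-2 = -10
  [M]: (-1)·0+(1)·0+(2)·1+(1)·1+(2)·-3+(1)·3+(2)·0 = 0
  [I]: (-1)·0+(1)·1+(2)·0+(1)·0+(2)·-1+(1)·1+(2)·3 = 6
⇒ L^-10 I^6

{"L": -10, "M": 0, "I": 6}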